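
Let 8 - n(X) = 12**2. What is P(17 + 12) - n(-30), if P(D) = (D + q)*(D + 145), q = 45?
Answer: 13012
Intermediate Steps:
n(X) = -136 (n(X) = 8 - 1*12**2 = 8 - 1*144 = 8 - 144 = -136)
P(D) = (45 + D)*(145 + D) (P(D) = (D + 45)*(D + 145) = (45 + D)*(145 + D))
P(17 + 12) - n(-30) = (6525 + (17 + 12)**2 + 190*(17 + 12)) - 1*(-136) = (6525 + 29**2 + 190*29) + 136 = (6525 + 841 + 5510) + 136 = 12876 + 136 = 13012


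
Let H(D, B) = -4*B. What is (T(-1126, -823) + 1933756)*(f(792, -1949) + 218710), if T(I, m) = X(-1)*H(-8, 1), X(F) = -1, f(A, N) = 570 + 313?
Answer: 424640159680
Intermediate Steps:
f(A, N) = 883
T(I, m) = 4 (T(I, m) = -(-4) = -1*(-4) = 4)
(T(-1126, -823) + 1933756)*(f(792, -1949) + 218710) = (4 + 1933756)*(883 + 218710) = 1933760*219593 = 424640159680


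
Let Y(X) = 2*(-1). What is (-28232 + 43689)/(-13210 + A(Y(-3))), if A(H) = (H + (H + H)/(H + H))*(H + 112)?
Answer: -15457/13320 ≈ -1.1604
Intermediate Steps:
Y(X) = -2
A(H) = (1 + H)*(112 + H) (A(H) = (H + (2*H)/((2*H)))*(112 + H) = (H + (2*H)*(1/(2*H)))*(112 + H) = (H + 1)*(112 + H) = (1 + H)*(112 + H))
(-28232 + 43689)/(-13210 + A(Y(-3))) = (-28232 + 43689)/(-13210 + (112 + (-2)² + 113*(-2))) = 15457/(-13210 + (112 + 4 - 226)) = 15457/(-13210 - 110) = 15457/(-13320) = 15457*(-1/13320) = -15457/13320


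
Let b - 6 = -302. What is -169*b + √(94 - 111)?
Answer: 50024 + I*√17 ≈ 50024.0 + 4.1231*I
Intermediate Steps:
b = -296 (b = 6 - 302 = -296)
-169*b + √(94 - 111) = -169*(-296) + √(94 - 111) = 50024 + √(-17) = 50024 + I*√17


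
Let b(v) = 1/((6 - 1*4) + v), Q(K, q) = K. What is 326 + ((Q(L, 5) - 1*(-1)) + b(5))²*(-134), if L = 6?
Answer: -319026/49 ≈ -6510.7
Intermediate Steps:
b(v) = 1/(2 + v) (b(v) = 1/((6 - 4) + v) = 1/(2 + v))
326 + ((Q(L, 5) - 1*(-1)) + b(5))²*(-134) = 326 + ((6 - 1*(-1)) + 1/(2 + 5))²*(-134) = 326 + ((6 + 1) + 1/7)²*(-134) = 326 + (7 + ⅐)²*(-134) = 326 + (50/7)²*(-134) = 326 + (2500/49)*(-134) = 326 - 335000/49 = -319026/49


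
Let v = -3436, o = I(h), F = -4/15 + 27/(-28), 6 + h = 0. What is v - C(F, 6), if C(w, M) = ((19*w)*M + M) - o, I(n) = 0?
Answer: -231117/70 ≈ -3301.7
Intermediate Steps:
h = -6 (h = -6 + 0 = -6)
F = -517/420 (F = -4*1/15 + 27*(-1/28) = -4/15 - 27/28 = -517/420 ≈ -1.2310)
o = 0
C(w, M) = M + 19*M*w (C(w, M) = ((19*w)*M + M) - 1*0 = (19*M*w + M) + 0 = (M + 19*M*w) + 0 = M + 19*M*w)
v - C(F, 6) = -3436 - 6*(1 + 19*(-517/420)) = -3436 - 6*(1 - 9823/420) = -3436 - 6*(-9403)/420 = -3436 - 1*(-9403/70) = -3436 + 9403/70 = -231117/70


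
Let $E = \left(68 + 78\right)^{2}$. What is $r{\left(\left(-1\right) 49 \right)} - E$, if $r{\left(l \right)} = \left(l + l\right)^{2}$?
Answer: $-11712$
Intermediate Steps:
$r{\left(l \right)} = 4 l^{2}$ ($r{\left(l \right)} = \left(2 l\right)^{2} = 4 l^{2}$)
$E = 21316$ ($E = 146^{2} = 21316$)
$r{\left(\left(-1\right) 49 \right)} - E = 4 \left(\left(-1\right) 49\right)^{2} - 21316 = 4 \left(-49\right)^{2} - 21316 = 4 \cdot 2401 - 21316 = 9604 - 21316 = -11712$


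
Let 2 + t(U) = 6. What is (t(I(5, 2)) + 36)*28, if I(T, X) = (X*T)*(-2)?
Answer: 1120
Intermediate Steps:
I(T, X) = -2*T*X (I(T, X) = (T*X)*(-2) = -2*T*X)
t(U) = 4 (t(U) = -2 + 6 = 4)
(t(I(5, 2)) + 36)*28 = (4 + 36)*28 = 40*28 = 1120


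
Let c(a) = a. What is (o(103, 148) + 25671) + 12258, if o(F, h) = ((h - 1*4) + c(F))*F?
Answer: 63370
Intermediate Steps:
o(F, h) = F*(-4 + F + h) (o(F, h) = ((h - 1*4) + F)*F = ((h - 4) + F)*F = ((-4 + h) + F)*F = (-4 + F + h)*F = F*(-4 + F + h))
(o(103, 148) + 25671) + 12258 = (103*(-4 + 103 + 148) + 25671) + 12258 = (103*247 + 25671) + 12258 = (25441 + 25671) + 12258 = 51112 + 12258 = 63370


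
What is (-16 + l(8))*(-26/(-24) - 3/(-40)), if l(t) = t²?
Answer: 278/5 ≈ 55.600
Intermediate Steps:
(-16 + l(8))*(-26/(-24) - 3/(-40)) = (-16 + 8²)*(-26/(-24) - 3/(-40)) = (-16 + 64)*(-26*(-1/24) - 3*(-1/40)) = 48*(13/12 + 3/40) = 48*(139/120) = 278/5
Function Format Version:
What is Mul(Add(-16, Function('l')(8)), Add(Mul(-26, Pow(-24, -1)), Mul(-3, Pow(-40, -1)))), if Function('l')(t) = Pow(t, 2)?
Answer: Rational(278, 5) ≈ 55.600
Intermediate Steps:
Mul(Add(-16, Function('l')(8)), Add(Mul(-26, Pow(-24, -1)), Mul(-3, Pow(-40, -1)))) = Mul(Add(-16, Pow(8, 2)), Add(Mul(-26, Pow(-24, -1)), Mul(-3, Pow(-40, -1)))) = Mul(Add(-16, 64), Add(Mul(-26, Rational(-1, 24)), Mul(-3, Rational(-1, 40)))) = Mul(48, Add(Rational(13, 12), Rational(3, 40))) = Mul(48, Rational(139, 120)) = Rational(278, 5)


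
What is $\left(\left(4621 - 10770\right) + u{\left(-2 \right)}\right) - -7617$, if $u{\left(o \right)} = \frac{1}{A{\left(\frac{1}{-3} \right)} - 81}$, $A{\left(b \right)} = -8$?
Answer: $\frac{130651}{89} \approx 1468.0$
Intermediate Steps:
$u{\left(o \right)} = - \frac{1}{89}$ ($u{\left(o \right)} = \frac{1}{-8 - 81} = \frac{1}{-89} = - \frac{1}{89}$)
$\left(\left(4621 - 10770\right) + u{\left(-2 \right)}\right) - -7617 = \left(\left(4621 - 10770\right) - \frac{1}{89}\right) - -7617 = \left(-6149 - \frac{1}{89}\right) + 7617 = - \frac{547262}{89} + 7617 = \frac{130651}{89}$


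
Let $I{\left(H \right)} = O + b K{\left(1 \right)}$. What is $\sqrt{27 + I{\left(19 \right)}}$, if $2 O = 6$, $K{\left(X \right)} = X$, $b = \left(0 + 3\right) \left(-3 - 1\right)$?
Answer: $3 \sqrt{2} \approx 4.2426$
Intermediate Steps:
$b = -12$ ($b = 3 \left(-4\right) = -12$)
$O = 3$ ($O = \frac{1}{2} \cdot 6 = 3$)
$I{\left(H \right)} = -9$ ($I{\left(H \right)} = 3 - 12 = -9$)
$\sqrt{27 + I{\left(19 \right)}} = \sqrt{27 - 9} = \sqrt{18} = 3 \sqrt{2}$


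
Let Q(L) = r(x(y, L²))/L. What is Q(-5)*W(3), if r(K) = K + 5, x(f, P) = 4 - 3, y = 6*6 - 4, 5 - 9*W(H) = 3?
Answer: -4/15 ≈ -0.26667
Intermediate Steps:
W(H) = 2/9 (W(H) = 5/9 - ⅑*3 = 5/9 - ⅓ = 2/9)
y = 32 (y = 36 - 4 = 32)
x(f, P) = 1
r(K) = 5 + K
Q(L) = 6/L (Q(L) = (5 + 1)/L = 6/L)
Q(-5)*W(3) = (6/(-5))*(2/9) = (6*(-⅕))*(2/9) = -6/5*2/9 = -4/15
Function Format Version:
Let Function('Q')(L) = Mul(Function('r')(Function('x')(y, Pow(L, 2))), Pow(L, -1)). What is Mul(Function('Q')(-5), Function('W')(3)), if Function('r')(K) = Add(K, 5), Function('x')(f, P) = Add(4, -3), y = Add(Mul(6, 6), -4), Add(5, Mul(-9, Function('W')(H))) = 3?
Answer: Rational(-4, 15) ≈ -0.26667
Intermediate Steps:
Function('W')(H) = Rational(2, 9) (Function('W')(H) = Add(Rational(5, 9), Mul(Rational(-1, 9), 3)) = Add(Rational(5, 9), Rational(-1, 3)) = Rational(2, 9))
y = 32 (y = Add(36, -4) = 32)
Function('x')(f, P) = 1
Function('r')(K) = Add(5, K)
Function('Q')(L) = Mul(6, Pow(L, -1)) (Function('Q')(L) = Mul(Add(5, 1), Pow(L, -1)) = Mul(6, Pow(L, -1)))
Mul(Function('Q')(-5), Function('W')(3)) = Mul(Mul(6, Pow(-5, -1)), Rational(2, 9)) = Mul(Mul(6, Rational(-1, 5)), Rational(2, 9)) = Mul(Rational(-6, 5), Rational(2, 9)) = Rational(-4, 15)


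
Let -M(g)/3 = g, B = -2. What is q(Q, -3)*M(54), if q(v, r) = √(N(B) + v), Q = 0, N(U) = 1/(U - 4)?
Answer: -27*I*√6 ≈ -66.136*I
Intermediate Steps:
M(g) = -3*g
N(U) = 1/(-4 + U)
q(v, r) = √(-⅙ + v) (q(v, r) = √(1/(-4 - 2) + v) = √(1/(-6) + v) = √(-⅙ + v))
q(Q, -3)*M(54) = (√(-6 + 36*0)/6)*(-3*54) = (√(-6 + 0)/6)*(-162) = (√(-6)/6)*(-162) = ((I*√6)/6)*(-162) = (I*√6/6)*(-162) = -27*I*√6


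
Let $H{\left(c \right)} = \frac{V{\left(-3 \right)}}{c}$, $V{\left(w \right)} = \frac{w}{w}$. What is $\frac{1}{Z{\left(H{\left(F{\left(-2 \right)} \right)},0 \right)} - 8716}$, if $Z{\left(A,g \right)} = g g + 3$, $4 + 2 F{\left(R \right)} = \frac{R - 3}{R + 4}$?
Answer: $- \frac{1}{8713} \approx -0.00011477$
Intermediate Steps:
$V{\left(w \right)} = 1$
$F{\left(R \right)} = -2 + \frac{-3 + R}{2 \left(4 + R\right)}$ ($F{\left(R \right)} = -2 + \frac{\left(R - 3\right) \frac{1}{R + 4}}{2} = -2 + \frac{\left(-3 + R\right) \frac{1}{4 + R}}{2} = -2 + \frac{\frac{1}{4 + R} \left(-3 + R\right)}{2} = -2 + \frac{-3 + R}{2 \left(4 + R\right)}$)
$H{\left(c \right)} = \frac{1}{c}$ ($H{\left(c \right)} = 1 \frac{1}{c} = \frac{1}{c}$)
$Z{\left(A,g \right)} = 3 + g^{2}$ ($Z{\left(A,g \right)} = g^{2} + 3 = 3 + g^{2}$)
$\frac{1}{Z{\left(H{\left(F{\left(-2 \right)} \right)},0 \right)} - 8716} = \frac{1}{\left(3 + 0^{2}\right) - 8716} = \frac{1}{\left(3 + 0\right) - 8716} = \frac{1}{3 - 8716} = \frac{1}{-8713} = - \frac{1}{8713}$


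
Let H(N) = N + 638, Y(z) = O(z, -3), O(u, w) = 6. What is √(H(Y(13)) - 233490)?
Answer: I*√232846 ≈ 482.54*I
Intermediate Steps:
Y(z) = 6
H(N) = 638 + N
√(H(Y(13)) - 233490) = √((638 + 6) - 233490) = √(644 - 233490) = √(-232846) = I*√232846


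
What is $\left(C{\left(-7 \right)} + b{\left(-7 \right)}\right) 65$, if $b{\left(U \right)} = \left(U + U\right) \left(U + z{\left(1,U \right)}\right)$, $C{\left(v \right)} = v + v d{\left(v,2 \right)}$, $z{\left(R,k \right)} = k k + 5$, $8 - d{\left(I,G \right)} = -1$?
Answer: $-47320$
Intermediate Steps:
$d{\left(I,G \right)} = 9$ ($d{\left(I,G \right)} = 8 - -1 = 8 + 1 = 9$)
$z{\left(R,k \right)} = 5 + k^{2}$ ($z{\left(R,k \right)} = k^{2} + 5 = 5 + k^{2}$)
$C{\left(v \right)} = 10 v$ ($C{\left(v \right)} = v + v 9 = v + 9 v = 10 v$)
$b{\left(U \right)} = 2 U \left(5 + U + U^{2}\right)$ ($b{\left(U \right)} = \left(U + U\right) \left(U + \left(5 + U^{2}\right)\right) = 2 U \left(5 + U + U^{2}\right)$)
$\left(C{\left(-7 \right)} + b{\left(-7 \right)}\right) 65 = \left(10 \left(-7\right) + 2 \left(-7\right) \left(5 - 7 + \left(-7\right)^{2}\right)\right) 65 = \left(-70 + 2 \left(-7\right) \left(5 - 7 + 49\right)\right) 65 = \left(-70 + 2 \left(-7\right) 47\right) 65 = \left(-70 - 658\right) 65 = \left(-728\right) 65 = -47320$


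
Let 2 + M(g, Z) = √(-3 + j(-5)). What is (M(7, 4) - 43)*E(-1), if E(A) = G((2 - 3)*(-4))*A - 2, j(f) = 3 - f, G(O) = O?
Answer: 270 - 6*√5 ≈ 256.58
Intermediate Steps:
M(g, Z) = -2 + √5 (M(g, Z) = -2 + √(-3 + (3 - 1*(-5))) = -2 + √(-3 + (3 + 5)) = -2 + √(-3 + 8) = -2 + √5)
E(A) = -2 + 4*A (E(A) = ((2 - 3)*(-4))*A - 2 = (-1*(-4))*A - 2 = 4*A - 2 = -2 + 4*A)
(M(7, 4) - 43)*E(-1) = ((-2 + √5) - 43)*(-2 + 4*(-1)) = (-45 + √5)*(-2 - 4) = (-45 + √5)*(-6) = 270 - 6*√5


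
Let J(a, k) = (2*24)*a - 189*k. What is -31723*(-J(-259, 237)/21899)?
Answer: -1815348675/21899 ≈ -82896.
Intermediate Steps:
J(a, k) = -189*k + 48*a (J(a, k) = 48*a - 189*k = -189*k + 48*a)
-31723*(-J(-259, 237)/21899) = -31723/((-21899/(-189*237 + 48*(-259)))) = -31723/((-21899/(-44793 - 12432))) = -31723/((-21899/(-57225))) = -31723/((-21899*(-1/57225))) = -31723/21899/57225 = -31723*57225/21899 = -1815348675/21899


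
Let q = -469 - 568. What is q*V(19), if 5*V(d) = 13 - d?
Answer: 6222/5 ≈ 1244.4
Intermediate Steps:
V(d) = 13/5 - d/5 (V(d) = (13 - d)/5 = 13/5 - d/5)
q = -1037
q*V(19) = -1037*(13/5 - ⅕*19) = -1037*(13/5 - 19/5) = -1037*(-6/5) = 6222/5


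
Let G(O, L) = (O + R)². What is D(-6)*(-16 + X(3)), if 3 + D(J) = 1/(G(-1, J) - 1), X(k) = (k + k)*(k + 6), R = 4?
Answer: -437/4 ≈ -109.25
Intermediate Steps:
G(O, L) = (4 + O)² (G(O, L) = (O + 4)² = (4 + O)²)
X(k) = 2*k*(6 + k) (X(k) = (2*k)*(6 + k) = 2*k*(6 + k))
D(J) = -23/8 (D(J) = -3 + 1/((4 - 1)² - 1) = -3 + 1/(3² - 1) = -3 + 1/(9 - 1) = -3 + 1/8 = -3 + ⅛ = -23/8)
D(-6)*(-16 + X(3)) = -23*(-16 + 2*3*(6 + 3))/8 = -23*(-16 + 2*3*9)/8 = -23*(-16 + 54)/8 = -23/8*38 = -437/4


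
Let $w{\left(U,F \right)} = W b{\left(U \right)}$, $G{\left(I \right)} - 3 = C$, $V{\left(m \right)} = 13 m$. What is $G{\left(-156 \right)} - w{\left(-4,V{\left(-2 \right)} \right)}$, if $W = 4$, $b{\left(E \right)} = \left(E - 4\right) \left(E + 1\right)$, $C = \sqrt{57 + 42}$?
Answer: $-93 + 3 \sqrt{11} \approx -83.05$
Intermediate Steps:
$C = 3 \sqrt{11}$ ($C = \sqrt{99} = 3 \sqrt{11} \approx 9.9499$)
$b{\left(E \right)} = \left(1 + E\right) \left(-4 + E\right)$ ($b{\left(E \right)} = \left(-4 + E\right) \left(1 + E\right) = \left(1 + E\right) \left(-4 + E\right)$)
$G{\left(I \right)} = 3 + 3 \sqrt{11}$
$w{\left(U,F \right)} = -16 - 12 U + 4 U^{2}$ ($w{\left(U,F \right)} = 4 \left(-4 + U^{2} - 3 U\right) = -16 - 12 U + 4 U^{2}$)
$G{\left(-156 \right)} - w{\left(-4,V{\left(-2 \right)} \right)} = \left(3 + 3 \sqrt{11}\right) - \left(-16 - -48 + 4 \left(-4\right)^{2}\right) = \left(3 + 3 \sqrt{11}\right) - \left(-16 + 48 + 4 \cdot 16\right) = \left(3 + 3 \sqrt{11}\right) - \left(-16 + 48 + 64\right) = \left(3 + 3 \sqrt{11}\right) - 96 = -93 + 3 \sqrt{11}$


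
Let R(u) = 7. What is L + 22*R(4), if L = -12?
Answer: 142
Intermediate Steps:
L + 22*R(4) = -12 + 22*7 = -12 + 154 = 142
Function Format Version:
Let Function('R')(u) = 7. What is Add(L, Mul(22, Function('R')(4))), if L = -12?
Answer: 142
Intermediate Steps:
Add(L, Mul(22, Function('R')(4))) = Add(-12, Mul(22, 7)) = Add(-12, 154) = 142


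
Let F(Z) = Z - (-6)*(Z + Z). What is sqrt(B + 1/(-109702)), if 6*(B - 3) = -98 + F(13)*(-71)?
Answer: 2*I*sqrt(13627975695162)/164553 ≈ 44.868*I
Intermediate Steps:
F(Z) = 13*Z (F(Z) = Z - (-6)*2*Z = Z - (-12)*Z = Z + 12*Z = 13*Z)
B = -12079/6 (B = 3 + (-98 + (13*13)*(-71))/6 = 3 + (-98 + 169*(-71))/6 = 3 + (-98 - 11999)/6 = 3 + (1/6)*(-12097) = 3 - 12097/6 = -12079/6 ≈ -2013.2)
sqrt(B + 1/(-109702)) = sqrt(-12079/6 + 1/(-109702)) = sqrt(-12079/6 - 1/109702) = sqrt(-331272616/164553) = 2*I*sqrt(13627975695162)/164553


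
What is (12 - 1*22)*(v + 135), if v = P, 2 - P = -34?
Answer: -1710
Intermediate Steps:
P = 36 (P = 2 - 1*(-34) = 2 + 34 = 36)
v = 36
(12 - 1*22)*(v + 135) = (12 - 1*22)*(36 + 135) = (12 - 22)*171 = -10*171 = -1710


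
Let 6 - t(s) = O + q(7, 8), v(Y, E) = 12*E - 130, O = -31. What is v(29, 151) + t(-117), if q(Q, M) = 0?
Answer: 1719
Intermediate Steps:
v(Y, E) = -130 + 12*E
t(s) = 37 (t(s) = 6 - (-31 + 0) = 6 - 1*(-31) = 6 + 31 = 37)
v(29, 151) + t(-117) = (-130 + 12*151) + 37 = (-130 + 1812) + 37 = 1682 + 37 = 1719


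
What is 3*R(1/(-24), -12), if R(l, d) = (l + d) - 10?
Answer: -529/8 ≈ -66.125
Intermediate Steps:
R(l, d) = -10 + d + l (R(l, d) = (d + l) - 10 = -10 + d + l)
3*R(1/(-24), -12) = 3*(-10 - 12 + 1/(-24)) = 3*(-10 - 12 - 1/24) = 3*(-529/24) = -529/8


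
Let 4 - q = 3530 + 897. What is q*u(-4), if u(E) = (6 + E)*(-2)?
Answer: 17692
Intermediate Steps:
q = -4423 (q = 4 - (3530 + 897) = 4 - 1*4427 = 4 - 4427 = -4423)
u(E) = -12 - 2*E
q*u(-4) = -4423*(-12 - 2*(-4)) = -4423*(-12 + 8) = -4423*(-4) = 17692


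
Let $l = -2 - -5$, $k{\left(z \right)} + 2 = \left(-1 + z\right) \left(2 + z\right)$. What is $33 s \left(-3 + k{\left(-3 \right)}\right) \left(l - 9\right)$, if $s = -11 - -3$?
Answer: $-1584$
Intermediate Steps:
$k{\left(z \right)} = -2 + \left(-1 + z\right) \left(2 + z\right)$
$l = 3$ ($l = -2 + 5 = 3$)
$s = -8$ ($s = -11 + 3 = -8$)
$33 s \left(-3 + k{\left(-3 \right)}\right) \left(l - 9\right) = 33 \left(-8\right) \left(-3 - \left(7 - 9\right)\right) \left(3 - 9\right) = - 264 \left(-3 - -2\right) \left(-6\right) = - 264 \left(-3 + 2\right) \left(-6\right) = - 264 \left(\left(-1\right) \left(-6\right)\right) = \left(-264\right) 6 = -1584$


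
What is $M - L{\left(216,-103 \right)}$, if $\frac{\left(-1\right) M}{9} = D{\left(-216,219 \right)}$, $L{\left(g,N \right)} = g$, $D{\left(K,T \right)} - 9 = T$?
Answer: $-2268$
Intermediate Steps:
$D{\left(K,T \right)} = 9 + T$
$M = -2052$ ($M = - 9 \left(9 + 219\right) = \left(-9\right) 228 = -2052$)
$M - L{\left(216,-103 \right)} = -2052 - 216 = -2268$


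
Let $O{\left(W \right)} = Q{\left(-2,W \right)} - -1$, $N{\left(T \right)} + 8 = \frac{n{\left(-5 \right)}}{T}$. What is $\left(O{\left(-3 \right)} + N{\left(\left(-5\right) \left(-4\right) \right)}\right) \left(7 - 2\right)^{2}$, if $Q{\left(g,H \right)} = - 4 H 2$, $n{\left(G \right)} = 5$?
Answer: $\frac{1725}{4} \approx 431.25$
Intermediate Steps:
$Q{\left(g,H \right)} = - 8 H$
$N{\left(T \right)} = -8 + \frac{5}{T}$
$O{\left(W \right)} = 1 - 8 W$ ($O{\left(W \right)} = - 8 W - -1 = - 8 W + 1 = 1 - 8 W$)
$\left(O{\left(-3 \right)} + N{\left(\left(-5\right) \left(-4\right) \right)}\right) \left(7 - 2\right)^{2} = \left(\left(1 - -24\right) - \left(8 - \frac{5}{\left(-5\right) \left(-4\right)}\right)\right) \left(7 - 2\right)^{2} = \left(\left(1 + 24\right) - \left(8 - \frac{5}{20}\right)\right) 5^{2} = \left(25 + \left(-8 + 5 \cdot \frac{1}{20}\right)\right) 25 = \left(25 + \left(-8 + \frac{1}{4}\right)\right) 25 = \left(25 - \frac{31}{4}\right) 25 = \frac{69}{4} \cdot 25 = \frac{1725}{4}$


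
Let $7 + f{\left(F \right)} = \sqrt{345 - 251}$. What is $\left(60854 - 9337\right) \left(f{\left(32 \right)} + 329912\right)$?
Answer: $16995715885 + 51517 \sqrt{94} \approx 1.6996 \cdot 10^{10}$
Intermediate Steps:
$f{\left(F \right)} = -7 + \sqrt{94}$ ($f{\left(F \right)} = -7 + \sqrt{345 - 251} = -7 + \sqrt{94}$)
$\left(60854 - 9337\right) \left(f{\left(32 \right)} + 329912\right) = \left(60854 - 9337\right) \left(\left(-7 + \sqrt{94}\right) + 329912\right) = \left(60854 + \left(-193788 + 184451\right)\right) \left(329905 + \sqrt{94}\right) = \left(60854 - 9337\right) \left(329905 + \sqrt{94}\right) = 51517 \left(329905 + \sqrt{94}\right) = 16995715885 + 51517 \sqrt{94}$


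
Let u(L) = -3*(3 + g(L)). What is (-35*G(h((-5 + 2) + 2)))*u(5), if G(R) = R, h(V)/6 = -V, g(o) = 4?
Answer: 4410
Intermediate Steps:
u(L) = -21 (u(L) = -3*(3 + 4) = -3*7 = -21)
h(V) = -6*V (h(V) = 6*(-V) = -6*V)
(-35*G(h((-5 + 2) + 2)))*u(5) = -(-210)*((-5 + 2) + 2)*(-21) = -(-210)*(-3 + 2)*(-21) = -(-210)*(-1)*(-21) = -35*6*(-21) = -210*(-21) = 4410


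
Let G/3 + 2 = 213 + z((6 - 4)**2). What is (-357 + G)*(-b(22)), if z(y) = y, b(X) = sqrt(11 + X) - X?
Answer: 6336 - 288*sqrt(33) ≈ 4681.6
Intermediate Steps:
G = 645 (G = -6 + 3*(213 + (6 - 4)**2) = -6 + 3*(213 + 2**2) = -6 + 3*(213 + 4) = -6 + 3*217 = -6 + 651 = 645)
(-357 + G)*(-b(22)) = (-357 + 645)*(-(sqrt(11 + 22) - 1*22)) = 288*(-(sqrt(33) - 22)) = 288*(-(-22 + sqrt(33))) = 288*(22 - sqrt(33)) = 6336 - 288*sqrt(33)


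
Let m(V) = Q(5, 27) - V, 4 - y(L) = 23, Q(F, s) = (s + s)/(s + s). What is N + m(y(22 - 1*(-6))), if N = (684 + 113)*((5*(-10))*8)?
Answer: -318780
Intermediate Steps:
Q(F, s) = 1 (Q(F, s) = (2*s)/((2*s)) = (2*s)*(1/(2*s)) = 1)
y(L) = -19 (y(L) = 4 - 1*23 = 4 - 23 = -19)
m(V) = 1 - V
N = -318800 (N = 797*(-50*8) = 797*(-400) = -318800)
N + m(y(22 - 1*(-6))) = -318800 + (1 - 1*(-19)) = -318800 + (1 + 19) = -318800 + 20 = -318780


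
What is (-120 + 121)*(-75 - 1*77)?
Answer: -152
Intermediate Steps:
(-120 + 121)*(-75 - 1*77) = 1*(-75 - 77) = 1*(-152) = -152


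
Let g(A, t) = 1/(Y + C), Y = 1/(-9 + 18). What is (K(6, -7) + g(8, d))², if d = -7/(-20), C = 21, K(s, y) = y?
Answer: 1745041/36100 ≈ 48.339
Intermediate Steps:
Y = ⅑ (Y = 1/9 = ⅑ ≈ 0.11111)
d = 7/20 (d = -7*(-1/20) = 7/20 ≈ 0.35000)
g(A, t) = 9/190 (g(A, t) = 1/(⅑ + 21) = 1/(190/9) = 9/190)
(K(6, -7) + g(8, d))² = (-7 + 9/190)² = (-1321/190)² = 1745041/36100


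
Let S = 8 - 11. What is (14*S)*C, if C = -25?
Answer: 1050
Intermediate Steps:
S = -3
(14*S)*C = (14*(-3))*(-25) = -42*(-25) = 1050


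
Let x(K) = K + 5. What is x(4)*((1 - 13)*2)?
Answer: -216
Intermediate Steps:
x(K) = 5 + K
x(4)*((1 - 13)*2) = (5 + 4)*((1 - 13)*2) = 9*(-12*2) = 9*(-24) = -216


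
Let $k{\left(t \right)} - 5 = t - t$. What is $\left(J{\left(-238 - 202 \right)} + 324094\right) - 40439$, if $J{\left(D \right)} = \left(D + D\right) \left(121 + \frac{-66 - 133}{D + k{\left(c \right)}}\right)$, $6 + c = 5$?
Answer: $\frac{15379201}{87} \approx 1.7677 \cdot 10^{5}$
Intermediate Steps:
$c = -1$ ($c = -6 + 5 = -1$)
$k{\left(t \right)} = 5$ ($k{\left(t \right)} = 5 + \left(t - t\right) = 5 + 0 = 5$)
$J{\left(D \right)} = 2 D \left(121 - \frac{199}{5 + D}\right)$ ($J{\left(D \right)} = \left(D + D\right) \left(121 + \frac{-66 - 133}{D + 5}\right) = 2 D \left(121 - \frac{199}{5 + D}\right)$)
$\left(J{\left(-238 - 202 \right)} + 324094\right) - 40439 = \left(\frac{2 \left(-238 - 202\right) \left(406 + 121 \left(-238 - 202\right)\right)}{5 - 440} + 324094\right) - 40439 = \left(2 \left(-440\right) \frac{1}{5 - 440} \left(406 + 121 \left(-440\right)\right) + 324094\right) - 40439 = \left(2 \left(-440\right) \frac{1}{-435} \left(406 - 53240\right) + 324094\right) - 40439 = \left(2 \left(-440\right) \left(- \frac{1}{435}\right) \left(-52834\right) + 324094\right) - 40439 = \left(- \frac{9298784}{87} + 324094\right) - 40439 = \frac{18897394}{87} - 40439 = \frac{15379201}{87}$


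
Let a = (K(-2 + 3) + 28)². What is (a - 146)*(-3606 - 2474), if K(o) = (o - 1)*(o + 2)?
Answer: -3879040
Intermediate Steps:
K(o) = (-1 + o)*(2 + o)
a = 784 (a = ((-2 + (-2 + 3) + (-2 + 3)²) + 28)² = ((-2 + 1 + 1²) + 28)² = ((-2 + 1 + 1) + 28)² = (0 + 28)² = 28² = 784)
(a - 146)*(-3606 - 2474) = (784 - 146)*(-3606 - 2474) = 638*(-6080) = -3879040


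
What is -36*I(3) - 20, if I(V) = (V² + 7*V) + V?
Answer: -1208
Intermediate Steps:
I(V) = V² + 8*V
-36*I(3) - 20 = -108*(8 + 3) - 20 = -108*11 - 20 = -36*33 - 20 = -1188 - 20 = -1208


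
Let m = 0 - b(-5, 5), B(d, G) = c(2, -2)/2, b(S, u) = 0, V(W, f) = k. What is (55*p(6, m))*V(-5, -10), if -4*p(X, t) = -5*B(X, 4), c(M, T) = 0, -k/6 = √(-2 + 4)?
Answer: 0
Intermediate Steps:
k = -6*√2 (k = -6*√(-2 + 4) = -6*√2 ≈ -8.4853)
V(W, f) = -6*√2
B(d, G) = 0 (B(d, G) = 0/2 = 0*(½) = 0)
m = 0 (m = 0 - 1*0 = 0 + 0 = 0)
p(X, t) = 0 (p(X, t) = -(-5)*0/4 = -¼*0 = 0)
(55*p(6, m))*V(-5, -10) = (55*0)*(-6*√2) = 0*(-6*√2) = 0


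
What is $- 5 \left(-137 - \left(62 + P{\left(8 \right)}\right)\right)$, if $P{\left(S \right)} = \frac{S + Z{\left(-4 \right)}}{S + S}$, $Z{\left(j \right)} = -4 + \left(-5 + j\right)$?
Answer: $\frac{15895}{16} \approx 993.44$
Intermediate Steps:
$Z{\left(j \right)} = -9 + j$
$P{\left(S \right)} = \frac{-13 + S}{2 S}$ ($P{\left(S \right)} = \frac{S - 13}{S + S} = \frac{S - 13}{2 S} = \left(-13 + S\right) \frac{1}{2 S} = \frac{-13 + S}{2 S}$)
$- 5 \left(-137 - \left(62 + P{\left(8 \right)}\right)\right) = - 5 \left(-137 - \left(62 + \frac{-13 + 8}{2 \cdot 8}\right)\right) = - 5 \left(-137 - \left(62 + \frac{1}{2} \cdot \frac{1}{8} \left(-5\right)\right)\right) = - 5 \left(-137 - \frac{987}{16}\right) = \left(-5\right) \left(- \frac{3179}{16}\right) = \frac{15895}{16}$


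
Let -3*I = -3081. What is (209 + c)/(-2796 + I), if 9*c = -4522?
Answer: 2641/15921 ≈ 0.16588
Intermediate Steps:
I = 1027 (I = -1/3*(-3081) = 1027)
c = -4522/9 (c = (1/9)*(-4522) = -4522/9 ≈ -502.44)
(209 + c)/(-2796 + I) = (209 - 4522/9)/(-2796 + 1027) = -2641/9/(-1769) = -2641/9*(-1/1769) = 2641/15921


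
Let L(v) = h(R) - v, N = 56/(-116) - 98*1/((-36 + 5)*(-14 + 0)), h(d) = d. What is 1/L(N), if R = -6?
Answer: -899/4757 ≈ -0.18898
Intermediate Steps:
N = -637/899 (N = 56*(-1/116) - 98/((-31*(-14))) = -14/29 - 98/434 = -14/29 - 98*1/434 = -14/29 - 7/31 = -637/899 ≈ -0.70856)
L(v) = -6 - v
1/L(N) = 1/(-6 - 1*(-637/899)) = 1/(-6 + 637/899) = 1/(-4757/899) = -899/4757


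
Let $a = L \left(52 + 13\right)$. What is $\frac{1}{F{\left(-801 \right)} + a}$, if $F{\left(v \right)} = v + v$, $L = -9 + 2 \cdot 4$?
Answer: $- \frac{1}{1667} \approx -0.00059988$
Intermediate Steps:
$L = -1$ ($L = -9 + 8 = -1$)
$F{\left(v \right)} = 2 v$
$a = -65$ ($a = - (52 + 13) = \left(-1\right) 65 = -65$)
$\frac{1}{F{\left(-801 \right)} + a} = \frac{1}{2 \left(-801\right) - 65} = \frac{1}{-1602 - 65} = \frac{1}{-1667} = - \frac{1}{1667}$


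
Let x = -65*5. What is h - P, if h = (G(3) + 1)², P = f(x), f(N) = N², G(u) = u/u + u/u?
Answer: -105616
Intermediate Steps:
G(u) = 2 (G(u) = 1 + 1 = 2)
x = -325
P = 105625 (P = (-325)² = 105625)
h = 9 (h = (2 + 1)² = 3² = 9)
h - P = 9 - 1*105625 = 9 - 105625 = -105616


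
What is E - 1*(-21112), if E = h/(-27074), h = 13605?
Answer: 571572683/27074 ≈ 21112.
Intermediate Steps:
E = -13605/27074 (E = 13605/(-27074) = 13605*(-1/27074) = -13605/27074 ≈ -0.50251)
E - 1*(-21112) = -13605/27074 - 1*(-21112) = -13605/27074 + 21112 = 571572683/27074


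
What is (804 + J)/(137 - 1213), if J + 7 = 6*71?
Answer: -1223/1076 ≈ -1.1366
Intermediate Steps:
J = 419 (J = -7 + 6*71 = -7 + 426 = 419)
(804 + J)/(137 - 1213) = (804 + 419)/(137 - 1213) = 1223/(-1076) = 1223*(-1/1076) = -1223/1076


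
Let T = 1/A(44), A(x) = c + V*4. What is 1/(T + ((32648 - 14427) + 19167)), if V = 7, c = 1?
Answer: 29/1084253 ≈ 2.6747e-5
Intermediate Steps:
A(x) = 29 (A(x) = 1 + 7*4 = 1 + 28 = 29)
T = 1/29 ≈ 0.034483
1/(T + ((32648 - 14427) + 19167)) = 1/(1/29 + ((32648 - 14427) + 19167)) = 1/(1/29 + (18221 + 19167)) = 1/(1/29 + 37388) = 1/(1084253/29) = 29/1084253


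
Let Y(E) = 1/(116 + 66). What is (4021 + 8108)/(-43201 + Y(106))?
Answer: -2207478/7862581 ≈ -0.28076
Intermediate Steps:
Y(E) = 1/182
(4021 + 8108)/(-43201 + Y(106)) = (4021 + 8108)/(-43201 + 1/182) = 12129/(-7862581/182) = 12129*(-182/7862581) = -2207478/7862581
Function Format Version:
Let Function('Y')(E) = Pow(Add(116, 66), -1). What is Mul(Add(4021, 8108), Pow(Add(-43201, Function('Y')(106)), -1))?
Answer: Rational(-2207478, 7862581) ≈ -0.28076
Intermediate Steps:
Function('Y')(E) = Rational(1, 182) (Function('Y')(E) = Pow(182, -1) = Rational(1, 182))
Mul(Add(4021, 8108), Pow(Add(-43201, Function('Y')(106)), -1)) = Mul(Add(4021, 8108), Pow(Add(-43201, Rational(1, 182)), -1)) = Mul(12129, Pow(Rational(-7862581, 182), -1)) = Mul(12129, Rational(-182, 7862581)) = Rational(-2207478, 7862581)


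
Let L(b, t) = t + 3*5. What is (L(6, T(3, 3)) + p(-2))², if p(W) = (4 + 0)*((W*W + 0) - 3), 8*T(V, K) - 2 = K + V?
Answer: 400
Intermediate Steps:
T(V, K) = ¼ + K/8 + V/8 (T(V, K) = ¼ + (K + V)/8 = ¼ + (K/8 + V/8) = ¼ + K/8 + V/8)
L(b, t) = 15 + t (L(b, t) = t + 15 = 15 + t)
p(W) = -12 + 4*W² (p(W) = 4*((W² + 0) - 3) = 4*(W² - 3) = 4*(-3 + W²) = -12 + 4*W²)
(L(6, T(3, 3)) + p(-2))² = ((15 + (¼ + (⅛)*3 + (⅛)*3)) + (-12 + 4*(-2)²))² = ((15 + (¼ + 3/8 + 3/8)) + (-12 + 4*4))² = ((15 + 1) + (-12 + 16))² = (16 + 4)² = 20² = 400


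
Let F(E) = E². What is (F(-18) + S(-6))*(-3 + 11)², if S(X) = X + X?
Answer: 19968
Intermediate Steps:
S(X) = 2*X
(F(-18) + S(-6))*(-3 + 11)² = ((-18)² + 2*(-6))*(-3 + 11)² = (324 - 12)*8² = 312*64 = 19968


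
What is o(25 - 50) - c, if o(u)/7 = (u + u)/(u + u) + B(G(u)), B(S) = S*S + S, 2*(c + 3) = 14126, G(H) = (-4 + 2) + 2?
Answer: -7053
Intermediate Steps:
G(H) = 0 (G(H) = -2 + 2 = 0)
c = 7060 (c = -3 + (1/2)*14126 = -3 + 7063 = 7060)
B(S) = S + S**2 (B(S) = S**2 + S = S + S**2)
o(u) = 7 (o(u) = 7*((u + u)/(u + u) + 0*(1 + 0)) = 7*((2*u)/((2*u)) + 0*1) = 7*((2*u)*(1/(2*u)) + 0) = 7*(1 + 0) = 7*1 = 7)
o(25 - 50) - c = 7 - 1*7060 = 7 - 7060 = -7053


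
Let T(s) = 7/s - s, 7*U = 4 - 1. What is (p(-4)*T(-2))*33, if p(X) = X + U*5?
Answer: 1287/14 ≈ 91.929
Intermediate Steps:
U = 3/7 (U = (4 - 1)/7 = (1/7)*3 = 3/7 ≈ 0.42857)
p(X) = 15/7 + X (p(X) = X + (3/7)*5 = X + 15/7 = 15/7 + X)
T(s) = -s + 7/s
(p(-4)*T(-2))*33 = ((15/7 - 4)*(-1*(-2) + 7/(-2)))*33 = -13*(2 + 7*(-1/2))/7*33 = -13*(2 - 7/2)/7*33 = -13/7*(-3/2)*33 = (39/14)*33 = 1287/14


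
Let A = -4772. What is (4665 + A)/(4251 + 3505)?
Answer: -107/7756 ≈ -0.013796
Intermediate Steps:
(4665 + A)/(4251 + 3505) = (4665 - 4772)/(4251 + 3505) = -107/7756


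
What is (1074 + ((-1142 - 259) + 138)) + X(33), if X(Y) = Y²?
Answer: 900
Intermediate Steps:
(1074 + ((-1142 - 259) + 138)) + X(33) = (1074 + ((-1142 - 259) + 138)) + 33² = (1074 + (-1401 + 138)) + 1089 = (1074 - 1263) + 1089 = -189 + 1089 = 900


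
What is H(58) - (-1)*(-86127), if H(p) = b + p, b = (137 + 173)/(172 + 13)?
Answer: -3184491/37 ≈ -86067.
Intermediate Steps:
b = 62/37 (b = 310/185 = 310*(1/185) = 62/37 ≈ 1.6757)
H(p) = 62/37 + p
H(58) - (-1)*(-86127) = (62/37 + 58) - (-1)*(-86127) = 2208/37 - 1*86127 = 2208/37 - 86127 = -3184491/37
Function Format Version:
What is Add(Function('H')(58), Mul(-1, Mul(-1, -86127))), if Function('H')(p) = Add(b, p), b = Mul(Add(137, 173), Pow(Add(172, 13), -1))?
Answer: Rational(-3184491, 37) ≈ -86067.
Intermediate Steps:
b = Rational(62, 37) (b = Mul(310, Pow(185, -1)) = Mul(310, Rational(1, 185)) = Rational(62, 37) ≈ 1.6757)
Function('H')(p) = Add(Rational(62, 37), p)
Add(Function('H')(58), Mul(-1, Mul(-1, -86127))) = Add(Add(Rational(62, 37), 58), Mul(-1, Mul(-1, -86127))) = Add(Rational(2208, 37), Mul(-1, 86127)) = Add(Rational(2208, 37), -86127) = Rational(-3184491, 37)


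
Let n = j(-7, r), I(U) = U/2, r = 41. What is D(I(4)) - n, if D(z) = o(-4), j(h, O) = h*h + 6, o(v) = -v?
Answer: -51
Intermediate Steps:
I(U) = U/2 (I(U) = U*(½) = U/2)
j(h, O) = 6 + h² (j(h, O) = h² + 6 = 6 + h²)
D(z) = 4 (D(z) = -1*(-4) = 4)
n = 55 (n = 6 + (-7)² = 6 + 49 = 55)
D(I(4)) - n = 4 - 1*55 = 4 - 55 = -51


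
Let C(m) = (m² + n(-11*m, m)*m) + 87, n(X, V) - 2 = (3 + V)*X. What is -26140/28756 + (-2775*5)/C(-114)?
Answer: -34627297620/38056100173 ≈ -0.90990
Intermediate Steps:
n(X, V) = 2 + X*(3 + V) (n(X, V) = 2 + (3 + V)*X = 2 + X*(3 + V))
C(m) = 87 + m² + m*(2 - 33*m - 11*m²) (C(m) = (m² + (2 + 3*(-11*m) + m*(-11*m))*m) + 87 = (m² + (2 - 33*m - 11*m²)*m) + 87 = (m² + m*(2 - 33*m - 11*m²)) + 87 = 87 + m² + m*(2 - 33*m - 11*m²))
-26140/28756 + (-2775*5)/C(-114) = -26140/28756 + (-2775*5)/(87 - 32*(-114)² - 11*(-114)³ + 2*(-114)) = -26140*1/28756 - 13875/(87 - 32*12996 - 11*(-1481544) - 228) = -6535/7189 - 13875/(87 - 415872 + 16296984 - 228) = -6535/7189 - 13875/15880971 = -6535/7189 - 13875*1/15880971 = -6535/7189 - 4625/5293657 = -34627297620/38056100173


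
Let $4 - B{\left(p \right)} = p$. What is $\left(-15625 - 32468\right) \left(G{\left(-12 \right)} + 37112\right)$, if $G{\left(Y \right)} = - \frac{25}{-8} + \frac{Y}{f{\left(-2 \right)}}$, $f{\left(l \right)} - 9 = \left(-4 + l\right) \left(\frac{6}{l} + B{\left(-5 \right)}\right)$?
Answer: $- \frac{42839977951}{24} \approx -1.785 \cdot 10^{9}$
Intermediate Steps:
$B{\left(p \right)} = 4 - p$
$f{\left(l \right)} = 9 + \left(-4 + l\right) \left(9 + \frac{6}{l}\right)$ ($f{\left(l \right)} = 9 + \left(-4 + l\right) \left(\frac{6}{l} + \left(4 - -5\right)\right) = 9 + \left(-4 + l\right) \left(\frac{6}{l} + \left(4 + 5\right)\right) = 9 + \left(-4 + l\right) \left(\frac{6}{l} + 9\right) = 9 + \left(-4 + l\right) \left(9 + \frac{6}{l}\right)$)
$G{\left(Y \right)} = \frac{25}{8} - \frac{Y}{27}$ ($G{\left(Y \right)} = - \frac{25}{-8} + \frac{Y}{-21 - \frac{24}{-2} + 9 \left(-2\right)} = \left(-25\right) \left(- \frac{1}{8}\right) + \frac{Y}{-21 - -12 - 18} = \frac{25}{8} + \frac{Y}{-21 + 12 - 18} = \frac{25}{8} + \frac{Y}{-27} = \frac{25}{8} + Y \left(- \frac{1}{27}\right) = \frac{25}{8} - \frac{Y}{27}$)
$\left(-15625 - 32468\right) \left(G{\left(-12 \right)} + 37112\right) = \left(-15625 - 32468\right) \left(\left(\frac{25}{8} - - \frac{4}{9}\right) + 37112\right) = - 48093 \left(\left(\frac{25}{8} + \frac{4}{9}\right) + 37112\right) = - 48093 \left(\frac{257}{72} + 37112\right) = \left(-48093\right) \frac{2672321}{72} = - \frac{42839977951}{24}$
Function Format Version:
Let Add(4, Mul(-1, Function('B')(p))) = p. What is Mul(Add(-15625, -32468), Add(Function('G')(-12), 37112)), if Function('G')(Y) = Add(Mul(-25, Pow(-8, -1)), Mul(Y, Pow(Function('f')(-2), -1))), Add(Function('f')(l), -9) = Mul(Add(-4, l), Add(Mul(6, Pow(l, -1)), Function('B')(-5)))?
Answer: Rational(-42839977951, 24) ≈ -1.7850e+9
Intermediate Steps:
Function('B')(p) = Add(4, Mul(-1, p))
Function('f')(l) = Add(9, Mul(Add(-4, l), Add(9, Mul(6, Pow(l, -1))))) (Function('f')(l) = Add(9, Mul(Add(-4, l), Add(Mul(6, Pow(l, -1)), Add(4, Mul(-1, -5))))) = Add(9, Mul(Add(-4, l), Add(Mul(6, Pow(l, -1)), Add(4, 5)))) = Add(9, Mul(Add(-4, l), Add(Mul(6, Pow(l, -1)), 9))) = Add(9, Mul(Add(-4, l), Add(9, Mul(6, Pow(l, -1))))))
Function('G')(Y) = Add(Rational(25, 8), Mul(Rational(-1, 27), Y)) (Function('G')(Y) = Add(Mul(-25, Pow(-8, -1)), Mul(Y, Pow(Add(-21, Mul(-24, Pow(-2, -1)), Mul(9, -2)), -1))) = Add(Mul(-25, Rational(-1, 8)), Mul(Y, Pow(Add(-21, Mul(-24, Rational(-1, 2)), -18), -1))) = Add(Rational(25, 8), Mul(Y, Pow(Add(-21, 12, -18), -1))) = Add(Rational(25, 8), Mul(Y, Pow(-27, -1))) = Add(Rational(25, 8), Mul(Y, Rational(-1, 27))) = Add(Rational(25, 8), Mul(Rational(-1, 27), Y)))
Mul(Add(-15625, -32468), Add(Function('G')(-12), 37112)) = Mul(Add(-15625, -32468), Add(Add(Rational(25, 8), Mul(Rational(-1, 27), -12)), 37112)) = Mul(-48093, Add(Add(Rational(25, 8), Rational(4, 9)), 37112)) = Mul(-48093, Add(Rational(257, 72), 37112)) = Mul(-48093, Rational(2672321, 72)) = Rational(-42839977951, 24)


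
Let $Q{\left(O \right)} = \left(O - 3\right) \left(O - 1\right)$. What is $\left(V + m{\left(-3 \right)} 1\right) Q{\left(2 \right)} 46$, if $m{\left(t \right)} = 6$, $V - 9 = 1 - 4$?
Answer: $-552$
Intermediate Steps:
$V = 6$ ($V = 9 + \left(1 - 4\right) = 9 - 3 = 6$)
$Q{\left(O \right)} = \left(-1 + O\right) \left(-3 + O\right)$ ($Q{\left(O \right)} = \left(-3 + O\right) \left(-1 + O\right) = \left(-1 + O\right) \left(-3 + O\right)$)
$\left(V + m{\left(-3 \right)} 1\right) Q{\left(2 \right)} 46 = \left(6 + 6 \cdot 1\right) \left(3 + 2^{2} - 8\right) 46 = \left(6 + 6\right) \left(3 + 4 - 8\right) 46 = 12 \left(-1\right) 46 = \left(-12\right) 46 = -552$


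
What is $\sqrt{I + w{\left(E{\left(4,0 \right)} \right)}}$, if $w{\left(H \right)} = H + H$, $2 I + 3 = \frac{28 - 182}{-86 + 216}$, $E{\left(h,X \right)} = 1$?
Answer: $\frac{i \sqrt{390}}{65} \approx 0.30382 i$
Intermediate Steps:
$I = - \frac{136}{65}$ ($I = - \frac{3}{2} + \frac{\left(28 - 182\right) \frac{1}{-86 + 216}}{2} = - \frac{3}{2} + \frac{\left(-154\right) \frac{1}{130}}{2} = - \frac{3}{2} + \frac{1}{2} \left(- \frac{77}{65}\right) = - \frac{3}{2} - \frac{77}{130} = - \frac{136}{65} \approx -2.0923$)
$w{\left(H \right)} = 2 H$
$\sqrt{I + w{\left(E{\left(4,0 \right)} \right)}} = \sqrt{- \frac{136}{65} + 2 \cdot 1} = \sqrt{- \frac{136}{65} + 2} = \sqrt{- \frac{6}{65}} = \frac{i \sqrt{390}}{65}$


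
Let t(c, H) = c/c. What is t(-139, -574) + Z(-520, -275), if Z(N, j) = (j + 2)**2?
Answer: 74530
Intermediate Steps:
Z(N, j) = (2 + j)**2
t(c, H) = 1
t(-139, -574) + Z(-520, -275) = 1 + (2 - 275)**2 = 1 + (-273)**2 = 1 + 74529 = 74530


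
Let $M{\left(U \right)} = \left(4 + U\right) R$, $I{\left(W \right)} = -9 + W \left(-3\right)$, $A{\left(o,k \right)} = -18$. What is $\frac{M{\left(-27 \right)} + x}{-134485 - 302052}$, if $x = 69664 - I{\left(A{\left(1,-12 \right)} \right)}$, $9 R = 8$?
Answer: $- \frac{626387}{3928833} \approx -0.15943$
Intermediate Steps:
$R = \frac{8}{9}$ ($R = \frac{1}{9} \cdot 8 = \frac{8}{9} \approx 0.88889$)
$I{\left(W \right)} = -9 - 3 W$
$M{\left(U \right)} = \frac{32}{9} + \frac{8 U}{9}$ ($M{\left(U \right)} = \left(4 + U\right) \frac{8}{9} = \frac{32}{9} + \frac{8 U}{9}$)
$x = 69619$ ($x = 69664 - \left(-9 - -54\right) = 69664 - \left(-9 + 54\right) = 69664 - 45 = 69619$)
$\frac{M{\left(-27 \right)} + x}{-134485 - 302052} = \frac{\left(\frac{32}{9} + \frac{8}{9} \left(-27\right)\right) + 69619}{-134485 - 302052} = \frac{\left(\frac{32}{9} - 24\right) + 69619}{-436537} = \left(- \frac{184}{9} + 69619\right) \left(- \frac{1}{436537}\right) = \frac{626387}{9} \left(- \frac{1}{436537}\right) = - \frac{626387}{3928833}$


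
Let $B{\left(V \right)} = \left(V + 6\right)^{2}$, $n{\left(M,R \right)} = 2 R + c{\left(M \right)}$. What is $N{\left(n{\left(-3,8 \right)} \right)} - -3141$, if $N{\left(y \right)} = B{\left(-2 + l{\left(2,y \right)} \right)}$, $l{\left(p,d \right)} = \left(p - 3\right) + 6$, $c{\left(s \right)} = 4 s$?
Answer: $3222$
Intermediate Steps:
$l{\left(p,d \right)} = 3 + p$ ($l{\left(p,d \right)} = \left(-3 + p\right) + 6 = 3 + p$)
$n{\left(M,R \right)} = 2 R + 4 M$
$B{\left(V \right)} = \left(6 + V\right)^{2}$
$N{\left(y \right)} = 81$ ($N{\left(y \right)} = \left(6 + \left(-2 + \left(3 + 2\right)\right)\right)^{2} = \left(6 + \left(-2 + 5\right)\right)^{2} = \left(6 + 3\right)^{2} = 9^{2} = 81$)
$N{\left(n{\left(-3,8 \right)} \right)} - -3141 = 81 - -3141 = 81 + 3141 = 3222$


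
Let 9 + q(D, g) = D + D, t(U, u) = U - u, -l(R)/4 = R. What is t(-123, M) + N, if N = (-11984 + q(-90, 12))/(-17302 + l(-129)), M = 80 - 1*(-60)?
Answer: -628935/2398 ≈ -262.27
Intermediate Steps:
l(R) = -4*R
M = 140 (M = 80 + 60 = 140)
q(D, g) = -9 + 2*D (q(D, g) = -9 + (D + D) = -9 + 2*D)
N = 1739/2398 (N = (-11984 + (-9 + 2*(-90)))/(-17302 - 4*(-129)) = (-11984 + (-9 - 180))/(-17302 + 516) = (-11984 - 189)/(-16786) = -12173*(-1/16786) = 1739/2398 ≈ 0.72519)
t(-123, M) + N = (-123 - 1*140) + 1739/2398 = (-123 - 140) + 1739/2398 = -263 + 1739/2398 = -628935/2398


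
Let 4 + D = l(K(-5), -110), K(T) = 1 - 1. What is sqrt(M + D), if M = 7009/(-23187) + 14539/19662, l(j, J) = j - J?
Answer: sqrt(2458075948255210134)/151967598 ≈ 10.317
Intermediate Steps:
K(T) = 0
D = 106 (D = -4 + (0 - 1*(-110)) = -4 + (0 + 110) = -4 + 110 = 106)
M = 66434945/151967598 (M = 7009*(-1/23187) + 14539*(1/19662) = -7009/23187 + 14539/19662 = 66434945/151967598 ≈ 0.43717)
sqrt(M + D) = sqrt(66434945/151967598 + 106) = sqrt(16175000333/151967598) = sqrt(2458075948255210134)/151967598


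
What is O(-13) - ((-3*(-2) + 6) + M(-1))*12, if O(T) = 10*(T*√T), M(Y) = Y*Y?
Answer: -156 - 130*I*√13 ≈ -156.0 - 468.72*I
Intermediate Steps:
M(Y) = Y²
O(T) = 10*T^(3/2)
O(-13) - ((-3*(-2) + 6) + M(-1))*12 = 10*(-13)^(3/2) - ((-3*(-2) + 6) + (-1)²)*12 = 10*(-13*I*√13) - ((6 + 6) + 1)*12 = -130*I*√13 - (12 + 1)*12 = -130*I*√13 - 13*12 = -130*I*√13 - 1*156 = -130*I*√13 - 156 = -156 - 130*I*√13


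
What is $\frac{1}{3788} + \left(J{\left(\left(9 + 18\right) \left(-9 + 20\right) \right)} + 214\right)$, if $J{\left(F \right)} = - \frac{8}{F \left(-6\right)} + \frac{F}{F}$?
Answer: $\frac{725664263}{3375108} \approx 215.0$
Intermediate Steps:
$J{\left(F \right)} = 1 + \frac{4}{3 F}$ ($J{\left(F \right)} = - \frac{8}{\left(-6\right) F} + 1 = - 8 \left(- \frac{1}{6 F}\right) + 1 = \frac{4}{3 F} + 1 = 1 + \frac{4}{3 F}$)
$\frac{1}{3788} + \left(J{\left(\left(9 + 18\right) \left(-9 + 20\right) \right)} + 214\right) = \frac{1}{3788} + \left(\frac{\frac{4}{3} + \left(9 + 18\right) \left(-9 + 20\right)}{\left(9 + 18\right) \left(-9 + 20\right)} + 214\right) = \frac{1}{3788} + \left(\frac{\frac{4}{3} + 27 \cdot 11}{27 \cdot 11} + 214\right) = \frac{1}{3788} + \left(\frac{\frac{4}{3} + 297}{297} + 214\right) = \frac{1}{3788} + \left(\frac{1}{297} \cdot \frac{895}{3} + 214\right) = \frac{1}{3788} + \left(\frac{895}{891} + 214\right) = \frac{1}{3788} + \frac{191569}{891} = \frac{725664263}{3375108}$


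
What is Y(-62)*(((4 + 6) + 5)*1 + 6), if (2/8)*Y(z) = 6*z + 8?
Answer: -30576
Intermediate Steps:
Y(z) = 32 + 24*z (Y(z) = 4*(6*z + 8) = 4*(8 + 6*z) = 32 + 24*z)
Y(-62)*(((4 + 6) + 5)*1 + 6) = (32 + 24*(-62))*(((4 + 6) + 5)*1 + 6) = (32 - 1488)*((10 + 5)*1 + 6) = -1456*(15*1 + 6) = -1456*(15 + 6) = -1456*21 = -30576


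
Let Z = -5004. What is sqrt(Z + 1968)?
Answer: 2*I*sqrt(759) ≈ 55.1*I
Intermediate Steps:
sqrt(Z + 1968) = sqrt(-5004 + 1968) = sqrt(-3036) = 2*I*sqrt(759)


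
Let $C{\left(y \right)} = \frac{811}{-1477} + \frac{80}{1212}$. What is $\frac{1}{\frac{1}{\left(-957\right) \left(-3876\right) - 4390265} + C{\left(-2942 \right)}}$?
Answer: $- \frac{304738626423}{147213395600} \approx -2.07$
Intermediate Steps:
$C{\left(y \right)} = - \frac{216193}{447531}$ ($C{\left(y \right)} = 811 \left(- \frac{1}{1477}\right) + 80 \cdot \frac{1}{1212} = - \frac{811}{1477} + \frac{20}{303} = - \frac{216193}{447531}$)
$\frac{1}{\frac{1}{\left(-957\right) \left(-3876\right) - 4390265} + C{\left(-2942 \right)}} = \frac{1}{\frac{1}{\left(-957\right) \left(-3876\right) - 4390265} - \frac{216193}{447531}} = \frac{1}{\frac{1}{3709332 - 4390265} - \frac{216193}{447531}} = \frac{1}{\frac{1}{-680933} - \frac{216193}{447531}} = \frac{1}{- \frac{1}{680933} - \frac{216193}{447531}} = \frac{1}{- \frac{147213395600}{304738626423}} = - \frac{304738626423}{147213395600}$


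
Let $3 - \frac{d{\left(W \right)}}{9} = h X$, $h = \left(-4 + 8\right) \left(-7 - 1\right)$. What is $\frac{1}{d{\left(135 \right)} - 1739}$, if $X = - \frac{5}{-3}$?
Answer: $- \frac{1}{1232} \approx -0.00081169$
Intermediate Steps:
$X = \frac{5}{3}$ ($X = \left(-5\right) \left(- \frac{1}{3}\right) = \frac{5}{3} \approx 1.6667$)
$h = -32$ ($h = 4 \left(-8\right) = -32$)
$d{\left(W \right)} = 507$ ($d{\left(W \right)} = 27 - 9 \left(\left(-32\right) \frac{5}{3}\right) = 27 - -480 = 27 + 480 = 507$)
$\frac{1}{d{\left(135 \right)} - 1739} = \frac{1}{507 - 1739} = \frac{1}{-1232} = - \frac{1}{1232}$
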